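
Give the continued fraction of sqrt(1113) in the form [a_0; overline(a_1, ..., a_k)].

Write x_i = (sqrt(1113) + m_i)/d_i with (m_0, d_0) = (0, 1). a_0 = floor(sqrt(1113)) = 33, since 33^2 = 1089 <= 1113 < 1156 = 34^2.
Iterate m_{i+1} = d_i*a_i - m_i, d_{i+1} = (1113 - m_{i+1}^2)/d_i, a_{i+1} = floor((a_0 + m_{i+1})/d_{i+1}):
  m_1 = 1*33 - 0 = 33, d_1 = (1113 - 33^2)/1 = 24/1 = 24, a_1 = floor((33 + 33)/24) = 2.
  m_2 = 24*2 - 33 = 15, d_2 = (1113 - 15^2)/24 = 888/24 = 37, a_2 = floor((33 + 15)/37) = 1.
  m_3 = 37*1 - 15 = 22, d_3 = (1113 - 22^2)/37 = 629/37 = 17, a_3 = floor((33 + 22)/17) = 3.
  m_4 = 17*3 - 22 = 29, d_4 = (1113 - 29^2)/17 = 272/17 = 16, a_4 = floor((33 + 29)/16) = 3.
  m_5 = 16*3 - 29 = 19, d_5 = (1113 - 19^2)/16 = 752/16 = 47, a_5 = floor((33 + 19)/47) = 1.
  m_6 = 47*1 - 19 = 28, d_6 = (1113 - 28^2)/47 = 329/47 = 7, a_6 = floor((33 + 28)/7) = 8.
  m_7 = 7*8 - 28 = 28, d_7 = (1113 - 28^2)/7 = 329/7 = 47, a_7 = floor((33 + 28)/47) = 1.
  m_8 = 47*1 - 28 = 19, d_8 = (1113 - 19^2)/47 = 752/47 = 16, a_8 = floor((33 + 19)/16) = 3.
  m_9 = 16*3 - 19 = 29, d_9 = (1113 - 29^2)/16 = 272/16 = 17, a_9 = floor((33 + 29)/17) = 3.
  m_10 = 17*3 - 29 = 22, d_10 = (1113 - 22^2)/17 = 629/17 = 37, a_10 = floor((33 + 22)/37) = 1.
  m_11 = 37*1 - 22 = 15, d_11 = (1113 - 15^2)/37 = 888/37 = 24, a_11 = floor((33 + 15)/24) = 2.
  m_12 = 24*2 - 15 = 33, d_12 = (1113 - 33^2)/24 = 24/24 = 1, a_12 = floor((33 + 33)/1) = 66.
  m_13 = 1*66 - 33 = 33, d_13 = (1113 - 33^2)/1 = 24/1 = 24: (m_13, d_13) = (m_1, d_1) = (33, 24), so from here the quotients repeat a_1, ..., a_12; the period length is 12.
Hence the expansion of sqrt(1113) is a_0 = 33 followed by the repeating block 2, 1, 3, 3, 1, 8, 1, 3, 3, 1, 2, 66 (period 12).

[33; overline(2, 1, 3, 3, 1, 8, 1, 3, 3, 1, 2, 66)]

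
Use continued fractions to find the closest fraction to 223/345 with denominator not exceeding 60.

Expand x = 223/345 as a continued fraction with the Euclidean algorithm:
  223 = 0*345 + 223, so a_0 = 0.
  345 = 1*223 + 122, so a_1 = 1.
  223 = 1*122 + 101, so a_2 = 1.
  122 = 1*101 + 21, so a_3 = 1.
  101 = 4*21 + 17, so a_4 = 4.
  21 = 1*17 + 4, so a_5 = 1.
  17 = 4*4 + 1, so a_6 = 4.
  4 = 4*1 + 0, so a_7 = 4.
so x = [0; 1, 1, 1, 4, 1, 4, 4].
Convergents (p_i = a_i*p_{i-1} + p_{i-2}, q_i = a_i*q_{i-1} + q_{i-2} with p_{-2}=0, p_{-1}=1, q_{-2}=1, q_{-1}=0), until the denominator exceeds 60:
  i=0: a_0=0, p_0 = 0*1 + 0 = 0, q_0 = 0*0 + 1 = 1.
  i=1: a_1=1, p_1 = 1*0 + 1 = 1, q_1 = 1*1 + 0 = 1.
  i=2: a_2=1, p_2 = 1*1 + 0 = 1, q_2 = 1*1 + 1 = 2.
  i=3: a_3=1, p_3 = 1*1 + 1 = 2, q_3 = 1*2 + 1 = 3.
  i=4: a_4=4, p_4 = 4*2 + 1 = 9, q_4 = 4*3 + 2 = 14.
  i=5: a_5=1, p_5 = 1*9 + 2 = 11, q_5 = 1*14 + 3 = 17.
  i=6: a_6=4, p_6 = 4*11 + 9 = 53, q_6 = 4*17 + 14 = 82.
q_6 = 82 > 60, so the last convergent with denominator <= 60 is p_5/q_5 = 11/17.
The closest fraction with denominator <= 60 is either p_5/q_5 or the intermediate fraction (k*p_5 + p_4)/(k*q_5 + q_4) with the largest k >= 1 whose denominator stays <= 60; these approach x as k grows, and every other convergent or intermediate fraction in range is farther away.
Largest k: floor((60 - q_4)/q_5) = floor((60 - 14)/17) = 2.
That gives (2*11 + 9)/(2*17 + 14) = 31/48.
Compare the errors: |x - 11/17| = |223*17 - 11*345|/(345*17) = 4/5865, and |x - 31/48| = |223*48 - 31*345|/(345*48) = 9/16560.
Cross-multiplying, 9*5865 = 52785 < 66240 = 4*16560, so 9/16560 is smaller: the intermediate fraction 31/48 is closer to x than 11/17.

31/48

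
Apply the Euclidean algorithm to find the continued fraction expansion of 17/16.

[1; 16]

Run the Euclidean algorithm on 17 and 16; the successive quotients are the partial quotients a_0, a_1, ... (each step inverts the fractional part left over by the previous one):
  17 = 1*16 + 1, so a_0 = 1.
  16 = 16*1 + 0, so a_1 = 16.
The remainder reaches 0 after 2 divisions, so the expansion has 2 partial quotients, read off in order.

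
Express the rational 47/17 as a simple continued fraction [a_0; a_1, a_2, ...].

Run the Euclidean algorithm on 47 and 17; the successive quotients are the partial quotients a_0, a_1, ... (each step inverts the fractional part left over by the previous one):
  47 = 2*17 + 13, so a_0 = 2.
  17 = 1*13 + 4, so a_1 = 1.
  13 = 3*4 + 1, so a_2 = 3.
  4 = 4*1 + 0, so a_3 = 4.
The remainder reaches 0 after 4 divisions, so the expansion has 4 partial quotients, read off in order.

[2; 1, 3, 4]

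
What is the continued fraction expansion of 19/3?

[6; 3]

Run the Euclidean algorithm on 19 and 3; the successive quotients are the partial quotients a_0, a_1, ... (each step inverts the fractional part left over by the previous one):
  19 = 6*3 + 1, so a_0 = 6.
  3 = 3*1 + 0, so a_1 = 3.
The remainder reaches 0 after 2 divisions, so the expansion has 2 partial quotients, read off in order.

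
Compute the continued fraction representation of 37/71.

[0; 1, 1, 11, 3]

Run the Euclidean algorithm on 37 and 71; the successive quotients are the partial quotients a_0, a_1, ... (each step inverts the fractional part left over by the previous one):
  37 = 0*71 + 37, so a_0 = 0.
  71 = 1*37 + 34, so a_1 = 1.
  37 = 1*34 + 3, so a_2 = 1.
  34 = 11*3 + 1, so a_3 = 11.
  3 = 3*1 + 0, so a_4 = 3.
The remainder reaches 0 after 5 divisions, so the expansion has 5 partial quotients, read off in order.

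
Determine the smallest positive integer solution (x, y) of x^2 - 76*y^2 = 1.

First expand sqrt(76) as a continued fraction. With x_i = (sqrt(76) + m_i)/d_i and (m_0, d_0) = (0, 1): a_0 = floor(sqrt(76)) = 8, since 8^2 = 64 <= 76 < 81 = 9^2.
Iterate m_{i+1} = d_i*a_i - m_i, d_{i+1} = (76 - m_{i+1}^2)/d_i, a_{i+1} = floor((a_0 + m_{i+1})/d_{i+1}):
  m_1 = 1*8 - 0 = 8, d_1 = (76 - 8^2)/1 = 12/1 = 12, a_1 = floor((8 + 8)/12) = 1.
  m_2 = 12*1 - 8 = 4, d_2 = (76 - 4^2)/12 = 60/12 = 5, a_2 = floor((8 + 4)/5) = 2.
  m_3 = 5*2 - 4 = 6, d_3 = (76 - 6^2)/5 = 40/5 = 8, a_3 = floor((8 + 6)/8) = 1.
  m_4 = 8*1 - 6 = 2, d_4 = (76 - 2^2)/8 = 72/8 = 9, a_4 = floor((8 + 2)/9) = 1.
  m_5 = 9*1 - 2 = 7, d_5 = (76 - 7^2)/9 = 27/9 = 3, a_5 = floor((8 + 7)/3) = 5.
  m_6 = 3*5 - 7 = 8, d_6 = (76 - 8^2)/3 = 12/3 = 4, a_6 = floor((8 + 8)/4) = 4.
  m_7 = 4*4 - 8 = 8, d_7 = (76 - 8^2)/4 = 12/4 = 3, a_7 = floor((8 + 8)/3) = 5.
  m_8 = 3*5 - 8 = 7, d_8 = (76 - 7^2)/3 = 27/3 = 9, a_8 = floor((8 + 7)/9) = 1.
  m_9 = 9*1 - 7 = 2, d_9 = (76 - 2^2)/9 = 72/9 = 8, a_9 = floor((8 + 2)/8) = 1.
  m_10 = 8*1 - 2 = 6, d_10 = (76 - 6^2)/8 = 40/8 = 5, a_10 = floor((8 + 6)/5) = 2.
  m_11 = 5*2 - 6 = 4, d_11 = (76 - 4^2)/5 = 60/5 = 12, a_11 = floor((8 + 4)/12) = 1.
  m_12 = 12*1 - 4 = 8, d_12 = (76 - 8^2)/12 = 12/12 = 1, a_12 = floor((8 + 8)/1) = 16.
  m_13 = 1*16 - 8 = 8, d_13 = (76 - 8^2)/1 = 12/1 = 12: (m_13, d_13) = (m_1, d_1) = (8, 12), so from here the quotients repeat a_1, ..., a_12; the period length is 12.
So sqrt(76) = [8; (1, 2, 1, 1, 5, 4, 5, 1, 1, 2, 1, 16)] with period length k = 12.
k is even, so the fundamental solution of x^2 - 76y^2 = 1 is (p_{k-1}, q_{k-1}) = (p_11, q_11); compute convergents through index 11.
Convergents (p_i = a_i*p_{i-1} + p_{i-2}, q_i = a_i*q_{i-1} + q_{i-2} with p_{-2}=0, p_{-1}=1, q_{-2}=1, q_{-1}=0):
  i=0: a_0=8, p_0 = 8*1 + 0 = 8, q_0 = 8*0 + 1 = 1.
  i=1: a_1=1, p_1 = 1*8 + 1 = 9, q_1 = 1*1 + 0 = 1.
  i=2: a_2=2, p_2 = 2*9 + 8 = 26, q_2 = 2*1 + 1 = 3.
  i=3: a_3=1, p_3 = 1*26 + 9 = 35, q_3 = 1*3 + 1 = 4.
  i=4: a_4=1, p_4 = 1*35 + 26 = 61, q_4 = 1*4 + 3 = 7.
  i=5: a_5=5, p_5 = 5*61 + 35 = 340, q_5 = 5*7 + 4 = 39.
  i=6: a_6=4, p_6 = 4*340 + 61 = 1421, q_6 = 4*39 + 7 = 163.
  i=7: a_7=5, p_7 = 5*1421 + 340 = 7445, q_7 = 5*163 + 39 = 854.
  i=8: a_8=1, p_8 = 1*7445 + 1421 = 8866, q_8 = 1*854 + 163 = 1017.
  i=9: a_9=1, p_9 = 1*8866 + 7445 = 16311, q_9 = 1*1017 + 854 = 1871.
  i=10: a_10=2, p_10 = 2*16311 + 8866 = 41488, q_10 = 2*1871 + 1017 = 4759.
  i=11: a_11=1, p_11 = 1*41488 + 16311 = 57799, q_11 = 1*4759 + 1871 = 6630.
Check: 57799^2 - 76*6630^2 = 3340724401 - 3340724400 = 1, so (x, y) = (57799, 6630) solves the equation, and by the theorem it is the least positive solution.

(x, y) = (57799, 6630)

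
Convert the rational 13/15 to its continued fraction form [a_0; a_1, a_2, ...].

[0; 1, 6, 2]

Run the Euclidean algorithm on 13 and 15; the successive quotients are the partial quotients a_0, a_1, ... (each step inverts the fractional part left over by the previous one):
  13 = 0*15 + 13, so a_0 = 0.
  15 = 1*13 + 2, so a_1 = 1.
  13 = 6*2 + 1, so a_2 = 6.
  2 = 2*1 + 0, so a_3 = 2.
The remainder reaches 0 after 4 divisions, so the expansion has 4 partial quotients, read off in order.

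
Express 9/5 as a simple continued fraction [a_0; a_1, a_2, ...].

Run the Euclidean algorithm on 9 and 5; the successive quotients are the partial quotients a_0, a_1, ... (each step inverts the fractional part left over by the previous one):
  9 = 1*5 + 4, so a_0 = 1.
  5 = 1*4 + 1, so a_1 = 1.
  4 = 4*1 + 0, so a_2 = 4.
The remainder reaches 0 after 3 divisions, so the expansion has 3 partial quotients, read off in order.

[1; 1, 4]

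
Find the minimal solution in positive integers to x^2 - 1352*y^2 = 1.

First expand sqrt(1352) as a continued fraction. With x_i = (sqrt(1352) + m_i)/d_i and (m_0, d_0) = (0, 1): a_0 = floor(sqrt(1352)) = 36, since 36^2 = 1296 <= 1352 < 1369 = 37^2.
Iterate m_{i+1} = d_i*a_i - m_i, d_{i+1} = (1352 - m_{i+1}^2)/d_i, a_{i+1} = floor((a_0 + m_{i+1})/d_{i+1}):
  m_1 = 1*36 - 0 = 36, d_1 = (1352 - 36^2)/1 = 56/1 = 56, a_1 = floor((36 + 36)/56) = 1.
  m_2 = 56*1 - 36 = 20, d_2 = (1352 - 20^2)/56 = 952/56 = 17, a_2 = floor((36 + 20)/17) = 3.
  m_3 = 17*3 - 20 = 31, d_3 = (1352 - 31^2)/17 = 391/17 = 23, a_3 = floor((36 + 31)/23) = 2.
  m_4 = 23*2 - 31 = 15, d_4 = (1352 - 15^2)/23 = 1127/23 = 49, a_4 = floor((36 + 15)/49) = 1.
  m_5 = 49*1 - 15 = 34, d_5 = (1352 - 34^2)/49 = 196/49 = 4, a_5 = floor((36 + 34)/4) = 17.
  m_6 = 4*17 - 34 = 34, d_6 = (1352 - 34^2)/4 = 196/4 = 49, a_6 = floor((36 + 34)/49) = 1.
  m_7 = 49*1 - 34 = 15, d_7 = (1352 - 15^2)/49 = 1127/49 = 23, a_7 = floor((36 + 15)/23) = 2.
  m_8 = 23*2 - 15 = 31, d_8 = (1352 - 31^2)/23 = 391/23 = 17, a_8 = floor((36 + 31)/17) = 3.
  m_9 = 17*3 - 31 = 20, d_9 = (1352 - 20^2)/17 = 952/17 = 56, a_9 = floor((36 + 20)/56) = 1.
  m_10 = 56*1 - 20 = 36, d_10 = (1352 - 36^2)/56 = 56/56 = 1, a_10 = floor((36 + 36)/1) = 72.
  m_11 = 1*72 - 36 = 36, d_11 = (1352 - 36^2)/1 = 56/1 = 56: (m_11, d_11) = (m_1, d_1) = (36, 56), so from here the quotients repeat a_1, ..., a_10; the period length is 10.
So sqrt(1352) = [36; (1, 3, 2, 1, 17, 1, 2, 3, 1, 72)] with period length k = 10.
k is even, so the fundamental solution of x^2 - 1352y^2 = 1 is (p_{k-1}, q_{k-1}) = (p_9, q_9); compute convergents through index 9.
Convergents (p_i = a_i*p_{i-1} + p_{i-2}, q_i = a_i*q_{i-1} + q_{i-2} with p_{-2}=0, p_{-1}=1, q_{-2}=1, q_{-1}=0):
  i=0: a_0=36, p_0 = 36*1 + 0 = 36, q_0 = 36*0 + 1 = 1.
  i=1: a_1=1, p_1 = 1*36 + 1 = 37, q_1 = 1*1 + 0 = 1.
  i=2: a_2=3, p_2 = 3*37 + 36 = 147, q_2 = 3*1 + 1 = 4.
  i=3: a_3=2, p_3 = 2*147 + 37 = 331, q_3 = 2*4 + 1 = 9.
  i=4: a_4=1, p_4 = 1*331 + 147 = 478, q_4 = 1*9 + 4 = 13.
  i=5: a_5=17, p_5 = 17*478 + 331 = 8457, q_5 = 17*13 + 9 = 230.
  i=6: a_6=1, p_6 = 1*8457 + 478 = 8935, q_6 = 1*230 + 13 = 243.
  i=7: a_7=2, p_7 = 2*8935 + 8457 = 26327, q_7 = 2*243 + 230 = 716.
  i=8: a_8=3, p_8 = 3*26327 + 8935 = 87916, q_8 = 3*716 + 243 = 2391.
  i=9: a_9=1, p_9 = 1*87916 + 26327 = 114243, q_9 = 1*2391 + 716 = 3107.
Check: 114243^2 - 1352*3107^2 = 13051463049 - 13051463048 = 1, so (x, y) = (114243, 3107) solves the equation, and by the theorem it is the least positive solution.

(x, y) = (114243, 3107)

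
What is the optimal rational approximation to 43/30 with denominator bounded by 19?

23/16

Expand x = 43/30 as a continued fraction with the Euclidean algorithm:
  43 = 1*30 + 13, so a_0 = 1.
  30 = 2*13 + 4, so a_1 = 2.
  13 = 3*4 + 1, so a_2 = 3.
  4 = 4*1 + 0, so a_3 = 4.
so x = [1; 2, 3, 4].
Convergents (p_i = a_i*p_{i-1} + p_{i-2}, q_i = a_i*q_{i-1} + q_{i-2} with p_{-2}=0, p_{-1}=1, q_{-2}=1, q_{-1}=0), until the denominator exceeds 19:
  i=0: a_0=1, p_0 = 1*1 + 0 = 1, q_0 = 1*0 + 1 = 1.
  i=1: a_1=2, p_1 = 2*1 + 1 = 3, q_1 = 2*1 + 0 = 2.
  i=2: a_2=3, p_2 = 3*3 + 1 = 10, q_2 = 3*2 + 1 = 7.
  i=3: a_3=4, p_3 = 4*10 + 3 = 43, q_3 = 4*7 + 2 = 30.
q_3 = 30 > 19, so the last convergent with denominator <= 19 is p_2/q_2 = 10/7.
The closest fraction with denominator <= 19 is either p_2/q_2 or the intermediate fraction (k*p_2 + p_1)/(k*q_2 + q_1) with the largest k >= 1 whose denominator stays <= 19; these approach x as k grows, and every other convergent or intermediate fraction in range is farther away.
Largest k: floor((19 - q_1)/q_2) = floor((19 - 2)/7) = 2.
That gives (2*10 + 3)/(2*7 + 2) = 23/16.
Compare the errors: |x - 10/7| = |43*7 - 10*30|/(30*7) = 1/210, and |x - 23/16| = |43*16 - 23*30|/(30*16) = 2/480.
Cross-multiplying, 2*210 = 420 < 480 = 1*480, so 2/480 is smaller: the intermediate fraction 23/16 is closer to x than 10/7.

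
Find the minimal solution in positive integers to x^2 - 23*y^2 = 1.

(x, y) = (24, 5)

First expand sqrt(23) as a continued fraction. With x_i = (sqrt(23) + m_i)/d_i and (m_0, d_0) = (0, 1): a_0 = floor(sqrt(23)) = 4, since 4^2 = 16 <= 23 < 25 = 5^2.
Iterate m_{i+1} = d_i*a_i - m_i, d_{i+1} = (23 - m_{i+1}^2)/d_i, a_{i+1} = floor((a_0 + m_{i+1})/d_{i+1}):
  m_1 = 1*4 - 0 = 4, d_1 = (23 - 4^2)/1 = 7/1 = 7, a_1 = floor((4 + 4)/7) = 1.
  m_2 = 7*1 - 4 = 3, d_2 = (23 - 3^2)/7 = 14/7 = 2, a_2 = floor((4 + 3)/2) = 3.
  m_3 = 2*3 - 3 = 3, d_3 = (23 - 3^2)/2 = 14/2 = 7, a_3 = floor((4 + 3)/7) = 1.
  m_4 = 7*1 - 3 = 4, d_4 = (23 - 4^2)/7 = 7/7 = 1, a_4 = floor((4 + 4)/1) = 8.
  m_5 = 1*8 - 4 = 4, d_5 = (23 - 4^2)/1 = 7/1 = 7: (m_5, d_5) = (m_1, d_1) = (4, 7), so from here the quotients repeat a_1, ..., a_4; the period length is 4.
So sqrt(23) = [4; (1, 3, 1, 8)] with period length k = 4.
k is even, so the fundamental solution of x^2 - 23y^2 = 1 is (p_{k-1}, q_{k-1}) = (p_3, q_3); compute convergents through index 3.
Convergents (p_i = a_i*p_{i-1} + p_{i-2}, q_i = a_i*q_{i-1} + q_{i-2} with p_{-2}=0, p_{-1}=1, q_{-2}=1, q_{-1}=0):
  i=0: a_0=4, p_0 = 4*1 + 0 = 4, q_0 = 4*0 + 1 = 1.
  i=1: a_1=1, p_1 = 1*4 + 1 = 5, q_1 = 1*1 + 0 = 1.
  i=2: a_2=3, p_2 = 3*5 + 4 = 19, q_2 = 3*1 + 1 = 4.
  i=3: a_3=1, p_3 = 1*19 + 5 = 24, q_3 = 1*4 + 1 = 5.
Check: 24^2 - 23*5^2 = 576 - 575 = 1, so (x, y) = (24, 5) solves the equation, and by the theorem it is the least positive solution.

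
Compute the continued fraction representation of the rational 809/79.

[10; 4, 6, 3]

Run the Euclidean algorithm on 809 and 79; the successive quotients are the partial quotients a_0, a_1, ... (each step inverts the fractional part left over by the previous one):
  809 = 10*79 + 19, so a_0 = 10.
  79 = 4*19 + 3, so a_1 = 4.
  19 = 6*3 + 1, so a_2 = 6.
  3 = 3*1 + 0, so a_3 = 3.
The remainder reaches 0 after 4 divisions, so the expansion has 4 partial quotients, read off in order.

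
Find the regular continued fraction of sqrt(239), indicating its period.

Write x_i = (sqrt(239) + m_i)/d_i with (m_0, d_0) = (0, 1). a_0 = floor(sqrt(239)) = 15, since 15^2 = 225 <= 239 < 256 = 16^2.
Iterate m_{i+1} = d_i*a_i - m_i, d_{i+1} = (239 - m_{i+1}^2)/d_i, a_{i+1} = floor((a_0 + m_{i+1})/d_{i+1}):
  m_1 = 1*15 - 0 = 15, d_1 = (239 - 15^2)/1 = 14/1 = 14, a_1 = floor((15 + 15)/14) = 2.
  m_2 = 14*2 - 15 = 13, d_2 = (239 - 13^2)/14 = 70/14 = 5, a_2 = floor((15 + 13)/5) = 5.
  m_3 = 5*5 - 13 = 12, d_3 = (239 - 12^2)/5 = 95/5 = 19, a_3 = floor((15 + 12)/19) = 1.
  m_4 = 19*1 - 12 = 7, d_4 = (239 - 7^2)/19 = 190/19 = 10, a_4 = floor((15 + 7)/10) = 2.
  m_5 = 10*2 - 7 = 13, d_5 = (239 - 13^2)/10 = 70/10 = 7, a_5 = floor((15 + 13)/7) = 4.
  m_6 = 7*4 - 13 = 15, d_6 = (239 - 15^2)/7 = 14/7 = 2, a_6 = floor((15 + 15)/2) = 15.
  m_7 = 2*15 - 15 = 15, d_7 = (239 - 15^2)/2 = 14/2 = 7, a_7 = floor((15 + 15)/7) = 4.
  m_8 = 7*4 - 15 = 13, d_8 = (239 - 13^2)/7 = 70/7 = 10, a_8 = floor((15 + 13)/10) = 2.
  m_9 = 10*2 - 13 = 7, d_9 = (239 - 7^2)/10 = 190/10 = 19, a_9 = floor((15 + 7)/19) = 1.
  m_10 = 19*1 - 7 = 12, d_10 = (239 - 12^2)/19 = 95/19 = 5, a_10 = floor((15 + 12)/5) = 5.
  m_11 = 5*5 - 12 = 13, d_11 = (239 - 13^2)/5 = 70/5 = 14, a_11 = floor((15 + 13)/14) = 2.
  m_12 = 14*2 - 13 = 15, d_12 = (239 - 15^2)/14 = 14/14 = 1, a_12 = floor((15 + 15)/1) = 30.
  m_13 = 1*30 - 15 = 15, d_13 = (239 - 15^2)/1 = 14/1 = 14: (m_13, d_13) = (m_1, d_1) = (15, 14), so from here the quotients repeat a_1, ..., a_12; the period length is 12.
Hence the expansion of sqrt(239) is a_0 = 15 followed by the repeating block 2, 5, 1, 2, 4, 15, 4, 2, 1, 5, 2, 30 (period 12).

[15; (2, 5, 1, 2, 4, 15, 4, 2, 1, 5, 2, 30)]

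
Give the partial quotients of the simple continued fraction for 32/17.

Run the Euclidean algorithm on 32 and 17; the successive quotients are the partial quotients a_0, a_1, ... (each step inverts the fractional part left over by the previous one):
  32 = 1*17 + 15, so a_0 = 1.
  17 = 1*15 + 2, so a_1 = 1.
  15 = 7*2 + 1, so a_2 = 7.
  2 = 2*1 + 0, so a_3 = 2.
The remainder reaches 0 after 4 divisions, so the expansion has 4 partial quotients, read off in order.

[1; 1, 7, 2]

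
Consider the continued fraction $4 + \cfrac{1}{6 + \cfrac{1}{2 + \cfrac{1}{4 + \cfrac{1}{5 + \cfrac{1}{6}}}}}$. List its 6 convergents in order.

Using the convergent recurrence p_i = a_i*p_{i-1} + p_{i-2}, q_i = a_i*q_{i-1} + q_{i-2} with p_{-2}=0, p_{-1}=1, q_{-2}=1, q_{-1}=0:
  i=0: a_0=4, p_0 = 4*1 + 0 = 4, q_0 = 4*0 + 1 = 1.
  i=1: a_1=6, p_1 = 6*4 + 1 = 25, q_1 = 6*1 + 0 = 6.
  i=2: a_2=2, p_2 = 2*25 + 4 = 54, q_2 = 2*6 + 1 = 13.
  i=3: a_3=4, p_3 = 4*54 + 25 = 241, q_3 = 4*13 + 6 = 58.
  i=4: a_4=5, p_4 = 5*241 + 54 = 1259, q_4 = 5*58 + 13 = 303.
  i=5: a_5=6, p_5 = 6*1259 + 241 = 7795, q_5 = 6*303 + 58 = 1876.

4/1, 25/6, 54/13, 241/58, 1259/303, 7795/1876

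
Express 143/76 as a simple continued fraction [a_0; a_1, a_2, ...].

Run the Euclidean algorithm on 143 and 76; the successive quotients are the partial quotients a_0, a_1, ... (each step inverts the fractional part left over by the previous one):
  143 = 1*76 + 67, so a_0 = 1.
  76 = 1*67 + 9, so a_1 = 1.
  67 = 7*9 + 4, so a_2 = 7.
  9 = 2*4 + 1, so a_3 = 2.
  4 = 4*1 + 0, so a_4 = 4.
The remainder reaches 0 after 5 divisions, so the expansion has 5 partial quotients, read off in order.

[1; 1, 7, 2, 4]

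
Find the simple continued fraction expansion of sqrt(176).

Write x_i = (sqrt(176) + m_i)/d_i with (m_0, d_0) = (0, 1). a_0 = floor(sqrt(176)) = 13, since 13^2 = 169 <= 176 < 196 = 14^2.
Iterate m_{i+1} = d_i*a_i - m_i, d_{i+1} = (176 - m_{i+1}^2)/d_i, a_{i+1} = floor((a_0 + m_{i+1})/d_{i+1}):
  m_1 = 1*13 - 0 = 13, d_1 = (176 - 13^2)/1 = 7/1 = 7, a_1 = floor((13 + 13)/7) = 3.
  m_2 = 7*3 - 13 = 8, d_2 = (176 - 8^2)/7 = 112/7 = 16, a_2 = floor((13 + 8)/16) = 1.
  m_3 = 16*1 - 8 = 8, d_3 = (176 - 8^2)/16 = 112/16 = 7, a_3 = floor((13 + 8)/7) = 3.
  m_4 = 7*3 - 8 = 13, d_4 = (176 - 13^2)/7 = 7/7 = 1, a_4 = floor((13 + 13)/1) = 26.
  m_5 = 1*26 - 13 = 13, d_5 = (176 - 13^2)/1 = 7/1 = 7: (m_5, d_5) = (m_1, d_1) = (13, 7), so from here the quotients repeat a_1, ..., a_4; the period length is 4.
Hence the expansion of sqrt(176) is a_0 = 13 followed by the repeating block 3, 1, 3, 26 (period 4).

[13; (3, 1, 3, 26)]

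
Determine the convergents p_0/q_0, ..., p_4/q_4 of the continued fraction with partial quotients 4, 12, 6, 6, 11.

Using the convergent recurrence p_i = a_i*p_{i-1} + p_{i-2}, q_i = a_i*q_{i-1} + q_{i-2} with p_{-2}=0, p_{-1}=1, q_{-2}=1, q_{-1}=0:
  i=0: a_0=4, p_0 = 4*1 + 0 = 4, q_0 = 4*0 + 1 = 1.
  i=1: a_1=12, p_1 = 12*4 + 1 = 49, q_1 = 12*1 + 0 = 12.
  i=2: a_2=6, p_2 = 6*49 + 4 = 298, q_2 = 6*12 + 1 = 73.
  i=3: a_3=6, p_3 = 6*298 + 49 = 1837, q_3 = 6*73 + 12 = 450.
  i=4: a_4=11, p_4 = 11*1837 + 298 = 20505, q_4 = 11*450 + 73 = 5023.

4/1, 49/12, 298/73, 1837/450, 20505/5023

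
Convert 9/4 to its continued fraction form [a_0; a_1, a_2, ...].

Run the Euclidean algorithm on 9 and 4; the successive quotients are the partial quotients a_0, a_1, ... (each step inverts the fractional part left over by the previous one):
  9 = 2*4 + 1, so a_0 = 2.
  4 = 4*1 + 0, so a_1 = 4.
The remainder reaches 0 after 2 divisions, so the expansion has 2 partial quotients, read off in order.

[2; 4]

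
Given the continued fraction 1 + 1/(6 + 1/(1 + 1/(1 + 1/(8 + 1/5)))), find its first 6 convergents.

1/1, 7/6, 8/7, 15/13, 128/111, 655/568

Using the convergent recurrence p_i = a_i*p_{i-1} + p_{i-2}, q_i = a_i*q_{i-1} + q_{i-2} with p_{-2}=0, p_{-1}=1, q_{-2}=1, q_{-1}=0:
  i=0: a_0=1, p_0 = 1*1 + 0 = 1, q_0 = 1*0 + 1 = 1.
  i=1: a_1=6, p_1 = 6*1 + 1 = 7, q_1 = 6*1 + 0 = 6.
  i=2: a_2=1, p_2 = 1*7 + 1 = 8, q_2 = 1*6 + 1 = 7.
  i=3: a_3=1, p_3 = 1*8 + 7 = 15, q_3 = 1*7 + 6 = 13.
  i=4: a_4=8, p_4 = 8*15 + 8 = 128, q_4 = 8*13 + 7 = 111.
  i=5: a_5=5, p_5 = 5*128 + 15 = 655, q_5 = 5*111 + 13 = 568.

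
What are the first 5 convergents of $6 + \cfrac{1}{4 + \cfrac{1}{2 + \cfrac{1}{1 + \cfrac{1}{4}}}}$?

6/1, 25/4, 56/9, 81/13, 380/61

Using the convergent recurrence p_i = a_i*p_{i-1} + p_{i-2}, q_i = a_i*q_{i-1} + q_{i-2} with p_{-2}=0, p_{-1}=1, q_{-2}=1, q_{-1}=0:
  i=0: a_0=6, p_0 = 6*1 + 0 = 6, q_0 = 6*0 + 1 = 1.
  i=1: a_1=4, p_1 = 4*6 + 1 = 25, q_1 = 4*1 + 0 = 4.
  i=2: a_2=2, p_2 = 2*25 + 6 = 56, q_2 = 2*4 + 1 = 9.
  i=3: a_3=1, p_3 = 1*56 + 25 = 81, q_3 = 1*9 + 4 = 13.
  i=4: a_4=4, p_4 = 4*81 + 56 = 380, q_4 = 4*13 + 9 = 61.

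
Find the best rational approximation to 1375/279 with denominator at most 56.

Expand x = 1375/279 as a continued fraction with the Euclidean algorithm:
  1375 = 4*279 + 259, so a_0 = 4.
  279 = 1*259 + 20, so a_1 = 1.
  259 = 12*20 + 19, so a_2 = 12.
  20 = 1*19 + 1, so a_3 = 1.
  19 = 19*1 + 0, so a_4 = 19.
so x = [4; 1, 12, 1, 19].
Convergents (p_i = a_i*p_{i-1} + p_{i-2}, q_i = a_i*q_{i-1} + q_{i-2} with p_{-2}=0, p_{-1}=1, q_{-2}=1, q_{-1}=0), until the denominator exceeds 56:
  i=0: a_0=4, p_0 = 4*1 + 0 = 4, q_0 = 4*0 + 1 = 1.
  i=1: a_1=1, p_1 = 1*4 + 1 = 5, q_1 = 1*1 + 0 = 1.
  i=2: a_2=12, p_2 = 12*5 + 4 = 64, q_2 = 12*1 + 1 = 13.
  i=3: a_3=1, p_3 = 1*64 + 5 = 69, q_3 = 1*13 + 1 = 14.
  i=4: a_4=19, p_4 = 19*69 + 64 = 1375, q_4 = 19*14 + 13 = 279.
q_4 = 279 > 56, so the last convergent with denominator <= 56 is p_3/q_3 = 69/14.
The closest fraction with denominator <= 56 is either p_3/q_3 or the intermediate fraction (k*p_3 + p_2)/(k*q_3 + q_2) with the largest k >= 1 whose denominator stays <= 56; these approach x as k grows, and every other convergent or intermediate fraction in range is farther away.
Largest k: floor((56 - q_2)/q_3) = floor((56 - 13)/14) = 3.
That gives (3*69 + 64)/(3*14 + 13) = 271/55.
Compare the errors: |x - 69/14| = |1375*14 - 69*279|/(279*14) = 1/3906, and |x - 271/55| = |1375*55 - 271*279|/(279*55) = 16/15345.
Cross-multiplying, 1*15345 = 15345 < 62496 = 16*3906, so 1/3906 is smaller: the convergent 69/14 is closer to x than 271/55.

69/14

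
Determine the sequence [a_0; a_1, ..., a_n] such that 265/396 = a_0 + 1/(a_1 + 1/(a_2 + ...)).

Run the Euclidean algorithm on 265 and 396; the successive quotients are the partial quotients a_0, a_1, ... (each step inverts the fractional part left over by the previous one):
  265 = 0*396 + 265, so a_0 = 0.
  396 = 1*265 + 131, so a_1 = 1.
  265 = 2*131 + 3, so a_2 = 2.
  131 = 43*3 + 2, so a_3 = 43.
  3 = 1*2 + 1, so a_4 = 1.
  2 = 2*1 + 0, so a_5 = 2.
The remainder reaches 0 after 6 divisions, so the expansion has 6 partial quotients, read off in order.

[0; 1, 2, 43, 1, 2]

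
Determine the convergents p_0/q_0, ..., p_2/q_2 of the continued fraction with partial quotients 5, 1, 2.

5/1, 6/1, 17/3

Using the convergent recurrence p_i = a_i*p_{i-1} + p_{i-2}, q_i = a_i*q_{i-1} + q_{i-2} with p_{-2}=0, p_{-1}=1, q_{-2}=1, q_{-1}=0:
  i=0: a_0=5, p_0 = 5*1 + 0 = 5, q_0 = 5*0 + 1 = 1.
  i=1: a_1=1, p_1 = 1*5 + 1 = 6, q_1 = 1*1 + 0 = 1.
  i=2: a_2=2, p_2 = 2*6 + 5 = 17, q_2 = 2*1 + 1 = 3.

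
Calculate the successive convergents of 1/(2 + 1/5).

0/1, 1/2, 5/11

Using the convergent recurrence p_i = a_i*p_{i-1} + p_{i-2}, q_i = a_i*q_{i-1} + q_{i-2} with p_{-2}=0, p_{-1}=1, q_{-2}=1, q_{-1}=0:
  i=0: a_0=0, p_0 = 0*1 + 0 = 0, q_0 = 0*0 + 1 = 1.
  i=1: a_1=2, p_1 = 2*0 + 1 = 1, q_1 = 2*1 + 0 = 2.
  i=2: a_2=5, p_2 = 5*1 + 0 = 5, q_2 = 5*2 + 1 = 11.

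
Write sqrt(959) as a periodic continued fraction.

Write x_i = (sqrt(959) + m_i)/d_i with (m_0, d_0) = (0, 1). a_0 = floor(sqrt(959)) = 30, since 30^2 = 900 <= 959 < 961 = 31^2.
Iterate m_{i+1} = d_i*a_i - m_i, d_{i+1} = (959 - m_{i+1}^2)/d_i, a_{i+1} = floor((a_0 + m_{i+1})/d_{i+1}):
  m_1 = 1*30 - 0 = 30, d_1 = (959 - 30^2)/1 = 59/1 = 59, a_1 = floor((30 + 30)/59) = 1.
  m_2 = 59*1 - 30 = 29, d_2 = (959 - 29^2)/59 = 118/59 = 2, a_2 = floor((30 + 29)/2) = 29.
  m_3 = 2*29 - 29 = 29, d_3 = (959 - 29^2)/2 = 118/2 = 59, a_3 = floor((30 + 29)/59) = 1.
  m_4 = 59*1 - 29 = 30, d_4 = (959 - 30^2)/59 = 59/59 = 1, a_4 = floor((30 + 30)/1) = 60.
  m_5 = 1*60 - 30 = 30, d_5 = (959 - 30^2)/1 = 59/1 = 59: (m_5, d_5) = (m_1, d_1) = (30, 59), so from here the quotients repeat a_1, ..., a_4; the period length is 4.
Hence the expansion of sqrt(959) is a_0 = 30 followed by the repeating block 1, 29, 1, 60 (period 4).

[30; (1, 29, 1, 60)]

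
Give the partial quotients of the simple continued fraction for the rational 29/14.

Run the Euclidean algorithm on 29 and 14; the successive quotients are the partial quotients a_0, a_1, ... (each step inverts the fractional part left over by the previous one):
  29 = 2*14 + 1, so a_0 = 2.
  14 = 14*1 + 0, so a_1 = 14.
The remainder reaches 0 after 2 divisions, so the expansion has 2 partial quotients, read off in order.

[2; 14]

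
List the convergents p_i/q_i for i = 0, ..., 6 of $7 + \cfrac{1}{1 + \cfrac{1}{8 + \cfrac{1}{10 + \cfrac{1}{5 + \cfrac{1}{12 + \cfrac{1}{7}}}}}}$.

Using the convergent recurrence p_i = a_i*p_{i-1} + p_{i-2}, q_i = a_i*q_{i-1} + q_{i-2} with p_{-2}=0, p_{-1}=1, q_{-2}=1, q_{-1}=0:
  i=0: a_0=7, p_0 = 7*1 + 0 = 7, q_0 = 7*0 + 1 = 1.
  i=1: a_1=1, p_1 = 1*7 + 1 = 8, q_1 = 1*1 + 0 = 1.
  i=2: a_2=8, p_2 = 8*8 + 7 = 71, q_2 = 8*1 + 1 = 9.
  i=3: a_3=10, p_3 = 10*71 + 8 = 718, q_3 = 10*9 + 1 = 91.
  i=4: a_4=5, p_4 = 5*718 + 71 = 3661, q_4 = 5*91 + 9 = 464.
  i=5: a_5=12, p_5 = 12*3661 + 718 = 44650, q_5 = 12*464 + 91 = 5659.
  i=6: a_6=7, p_6 = 7*44650 + 3661 = 316211, q_6 = 7*5659 + 464 = 40077.

7/1, 8/1, 71/9, 718/91, 3661/464, 44650/5659, 316211/40077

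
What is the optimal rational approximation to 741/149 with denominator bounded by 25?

Expand x = 741/149 as a continued fraction with the Euclidean algorithm:
  741 = 4*149 + 145, so a_0 = 4.
  149 = 1*145 + 4, so a_1 = 1.
  145 = 36*4 + 1, so a_2 = 36.
  4 = 4*1 + 0, so a_3 = 4.
so x = [4; 1, 36, 4].
Convergents (p_i = a_i*p_{i-1} + p_{i-2}, q_i = a_i*q_{i-1} + q_{i-2} with p_{-2}=0, p_{-1}=1, q_{-2}=1, q_{-1}=0), until the denominator exceeds 25:
  i=0: a_0=4, p_0 = 4*1 + 0 = 4, q_0 = 4*0 + 1 = 1.
  i=1: a_1=1, p_1 = 1*4 + 1 = 5, q_1 = 1*1 + 0 = 1.
  i=2: a_2=36, p_2 = 36*5 + 4 = 184, q_2 = 36*1 + 1 = 37.
q_2 = 37 > 25, so the last convergent with denominator <= 25 is p_1/q_1 = 5/1.
The closest fraction with denominator <= 25 is either p_1/q_1 or the intermediate fraction (k*p_1 + p_0)/(k*q_1 + q_0) with the largest k >= 1 whose denominator stays <= 25; these approach x as k grows, and every other convergent or intermediate fraction in range is farther away.
Largest k: floor((25 - q_0)/q_1) = floor((25 - 1)/1) = 24.
That gives (24*5 + 4)/(24*1 + 1) = 124/25.
Compare the errors: |x - 5/1| = |741*1 - 5*149|/(149*1) = 4/149, and |x - 124/25| = |741*25 - 124*149|/(149*25) = 49/3725.
Cross-multiplying, 49*149 = 7301 < 14900 = 4*3725, so 49/3725 is smaller: the intermediate fraction 124/25 is closer to x than 5/1.

124/25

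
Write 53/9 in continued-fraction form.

Run the Euclidean algorithm on 53 and 9; the successive quotients are the partial quotients a_0, a_1, ... (each step inverts the fractional part left over by the previous one):
  53 = 5*9 + 8, so a_0 = 5.
  9 = 1*8 + 1, so a_1 = 1.
  8 = 8*1 + 0, so a_2 = 8.
The remainder reaches 0 after 3 divisions, so the expansion has 3 partial quotients, read off in order.

[5; 1, 8]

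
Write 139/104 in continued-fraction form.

[1; 2, 1, 34]

Run the Euclidean algorithm on 139 and 104; the successive quotients are the partial quotients a_0, a_1, ... (each step inverts the fractional part left over by the previous one):
  139 = 1*104 + 35, so a_0 = 1.
  104 = 2*35 + 34, so a_1 = 2.
  35 = 1*34 + 1, so a_2 = 1.
  34 = 34*1 + 0, so a_3 = 34.
The remainder reaches 0 after 4 divisions, so the expansion has 4 partial quotients, read off in order.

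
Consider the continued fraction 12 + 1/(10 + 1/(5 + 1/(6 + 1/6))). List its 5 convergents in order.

Using the convergent recurrence p_i = a_i*p_{i-1} + p_{i-2}, q_i = a_i*q_{i-1} + q_{i-2} with p_{-2}=0, p_{-1}=1, q_{-2}=1, q_{-1}=0:
  i=0: a_0=12, p_0 = 12*1 + 0 = 12, q_0 = 12*0 + 1 = 1.
  i=1: a_1=10, p_1 = 10*12 + 1 = 121, q_1 = 10*1 + 0 = 10.
  i=2: a_2=5, p_2 = 5*121 + 12 = 617, q_2 = 5*10 + 1 = 51.
  i=3: a_3=6, p_3 = 6*617 + 121 = 3823, q_3 = 6*51 + 10 = 316.
  i=4: a_4=6, p_4 = 6*3823 + 617 = 23555, q_4 = 6*316 + 51 = 1947.

12/1, 121/10, 617/51, 3823/316, 23555/1947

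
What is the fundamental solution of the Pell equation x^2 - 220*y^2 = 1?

(x, y) = (89, 6)

First expand sqrt(220) as a continued fraction. With x_i = (sqrt(220) + m_i)/d_i and (m_0, d_0) = (0, 1): a_0 = floor(sqrt(220)) = 14, since 14^2 = 196 <= 220 < 225 = 15^2.
Iterate m_{i+1} = d_i*a_i - m_i, d_{i+1} = (220 - m_{i+1}^2)/d_i, a_{i+1} = floor((a_0 + m_{i+1})/d_{i+1}):
  m_1 = 1*14 - 0 = 14, d_1 = (220 - 14^2)/1 = 24/1 = 24, a_1 = floor((14 + 14)/24) = 1.
  m_2 = 24*1 - 14 = 10, d_2 = (220 - 10^2)/24 = 120/24 = 5, a_2 = floor((14 + 10)/5) = 4.
  m_3 = 5*4 - 10 = 10, d_3 = (220 - 10^2)/5 = 120/5 = 24, a_3 = floor((14 + 10)/24) = 1.
  m_4 = 24*1 - 10 = 14, d_4 = (220 - 14^2)/24 = 24/24 = 1, a_4 = floor((14 + 14)/1) = 28.
  m_5 = 1*28 - 14 = 14, d_5 = (220 - 14^2)/1 = 24/1 = 24: (m_5, d_5) = (m_1, d_1) = (14, 24), so from here the quotients repeat a_1, ..., a_4; the period length is 4.
So sqrt(220) = [14; (1, 4, 1, 28)] with period length k = 4.
k is even, so the fundamental solution of x^2 - 220y^2 = 1 is (p_{k-1}, q_{k-1}) = (p_3, q_3); compute convergents through index 3.
Convergents (p_i = a_i*p_{i-1} + p_{i-2}, q_i = a_i*q_{i-1} + q_{i-2} with p_{-2}=0, p_{-1}=1, q_{-2}=1, q_{-1}=0):
  i=0: a_0=14, p_0 = 14*1 + 0 = 14, q_0 = 14*0 + 1 = 1.
  i=1: a_1=1, p_1 = 1*14 + 1 = 15, q_1 = 1*1 + 0 = 1.
  i=2: a_2=4, p_2 = 4*15 + 14 = 74, q_2 = 4*1 + 1 = 5.
  i=3: a_3=1, p_3 = 1*74 + 15 = 89, q_3 = 1*5 + 1 = 6.
Check: 89^2 - 220*6^2 = 7921 - 7920 = 1, so (x, y) = (89, 6) solves the equation, and by the theorem it is the least positive solution.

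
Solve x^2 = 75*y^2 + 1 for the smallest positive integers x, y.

First expand sqrt(75) as a continued fraction. With x_i = (sqrt(75) + m_i)/d_i and (m_0, d_0) = (0, 1): a_0 = floor(sqrt(75)) = 8, since 8^2 = 64 <= 75 < 81 = 9^2.
Iterate m_{i+1} = d_i*a_i - m_i, d_{i+1} = (75 - m_{i+1}^2)/d_i, a_{i+1} = floor((a_0 + m_{i+1})/d_{i+1}):
  m_1 = 1*8 - 0 = 8, d_1 = (75 - 8^2)/1 = 11/1 = 11, a_1 = floor((8 + 8)/11) = 1.
  m_2 = 11*1 - 8 = 3, d_2 = (75 - 3^2)/11 = 66/11 = 6, a_2 = floor((8 + 3)/6) = 1.
  m_3 = 6*1 - 3 = 3, d_3 = (75 - 3^2)/6 = 66/6 = 11, a_3 = floor((8 + 3)/11) = 1.
  m_4 = 11*1 - 3 = 8, d_4 = (75 - 8^2)/11 = 11/11 = 1, a_4 = floor((8 + 8)/1) = 16.
  m_5 = 1*16 - 8 = 8, d_5 = (75 - 8^2)/1 = 11/1 = 11: (m_5, d_5) = (m_1, d_1) = (8, 11), so from here the quotients repeat a_1, ..., a_4; the period length is 4.
So sqrt(75) = [8; (1, 1, 1, 16)] with period length k = 4.
k is even, so the fundamental solution of x^2 - 75y^2 = 1 is (p_{k-1}, q_{k-1}) = (p_3, q_3); compute convergents through index 3.
Convergents (p_i = a_i*p_{i-1} + p_{i-2}, q_i = a_i*q_{i-1} + q_{i-2} with p_{-2}=0, p_{-1}=1, q_{-2}=1, q_{-1}=0):
  i=0: a_0=8, p_0 = 8*1 + 0 = 8, q_0 = 8*0 + 1 = 1.
  i=1: a_1=1, p_1 = 1*8 + 1 = 9, q_1 = 1*1 + 0 = 1.
  i=2: a_2=1, p_2 = 1*9 + 8 = 17, q_2 = 1*1 + 1 = 2.
  i=3: a_3=1, p_3 = 1*17 + 9 = 26, q_3 = 1*2 + 1 = 3.
Check: 26^2 - 75*3^2 = 676 - 675 = 1, so (x, y) = (26, 3) solves the equation, and by the theorem it is the least positive solution.

(x, y) = (26, 3)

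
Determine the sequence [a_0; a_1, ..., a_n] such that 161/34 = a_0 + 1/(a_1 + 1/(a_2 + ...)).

Run the Euclidean algorithm on 161 and 34; the successive quotients are the partial quotients a_0, a_1, ... (each step inverts the fractional part left over by the previous one):
  161 = 4*34 + 25, so a_0 = 4.
  34 = 1*25 + 9, so a_1 = 1.
  25 = 2*9 + 7, so a_2 = 2.
  9 = 1*7 + 2, so a_3 = 1.
  7 = 3*2 + 1, so a_4 = 3.
  2 = 2*1 + 0, so a_5 = 2.
The remainder reaches 0 after 6 divisions, so the expansion has 6 partial quotients, read off in order.

[4; 1, 2, 1, 3, 2]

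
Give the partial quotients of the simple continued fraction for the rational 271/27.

[10; 27]

Run the Euclidean algorithm on 271 and 27; the successive quotients are the partial quotients a_0, a_1, ... (each step inverts the fractional part left over by the previous one):
  271 = 10*27 + 1, so a_0 = 10.
  27 = 27*1 + 0, so a_1 = 27.
The remainder reaches 0 after 2 divisions, so the expansion has 2 partial quotients, read off in order.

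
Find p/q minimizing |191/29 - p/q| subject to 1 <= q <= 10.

33/5

Expand x = 191/29 as a continued fraction with the Euclidean algorithm:
  191 = 6*29 + 17, so a_0 = 6.
  29 = 1*17 + 12, so a_1 = 1.
  17 = 1*12 + 5, so a_2 = 1.
  12 = 2*5 + 2, so a_3 = 2.
  5 = 2*2 + 1, so a_4 = 2.
  2 = 2*1 + 0, so a_5 = 2.
so x = [6; 1, 1, 2, 2, 2].
Convergents (p_i = a_i*p_{i-1} + p_{i-2}, q_i = a_i*q_{i-1} + q_{i-2} with p_{-2}=0, p_{-1}=1, q_{-2}=1, q_{-1}=0), until the denominator exceeds 10:
  i=0: a_0=6, p_0 = 6*1 + 0 = 6, q_0 = 6*0 + 1 = 1.
  i=1: a_1=1, p_1 = 1*6 + 1 = 7, q_1 = 1*1 + 0 = 1.
  i=2: a_2=1, p_2 = 1*7 + 6 = 13, q_2 = 1*1 + 1 = 2.
  i=3: a_3=2, p_3 = 2*13 + 7 = 33, q_3 = 2*2 + 1 = 5.
  i=4: a_4=2, p_4 = 2*33 + 13 = 79, q_4 = 2*5 + 2 = 12.
q_4 = 12 > 10, so the last convergent with denominator <= 10 is p_3/q_3 = 33/5.
The closest fraction with denominator <= 10 is either p_3/q_3 or the intermediate fraction (k*p_3 + p_2)/(k*q_3 + q_2) with the largest k >= 1 whose denominator stays <= 10; these approach x as k grows, and every other convergent or intermediate fraction in range is farther away.
Largest k: floor((10 - q_2)/q_3) = floor((10 - 2)/5) = 1.
That gives (1*33 + 13)/(1*5 + 2) = 46/7.
Compare the errors: |x - 33/5| = |191*5 - 33*29|/(29*5) = 2/145, and |x - 46/7| = |191*7 - 46*29|/(29*7) = 3/203.
Cross-multiplying, 2*203 = 406 < 435 = 3*145, so 2/145 is smaller: the convergent 33/5 is closer to x than 46/7.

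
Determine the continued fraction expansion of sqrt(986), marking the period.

Write x_i = (sqrt(986) + m_i)/d_i with (m_0, d_0) = (0, 1). a_0 = floor(sqrt(986)) = 31, since 31^2 = 961 <= 986 < 1024 = 32^2.
Iterate m_{i+1} = d_i*a_i - m_i, d_{i+1} = (986 - m_{i+1}^2)/d_i, a_{i+1} = floor((a_0 + m_{i+1})/d_{i+1}):
  m_1 = 1*31 - 0 = 31, d_1 = (986 - 31^2)/1 = 25/1 = 25, a_1 = floor((31 + 31)/25) = 2.
  m_2 = 25*2 - 31 = 19, d_2 = (986 - 19^2)/25 = 625/25 = 25, a_2 = floor((31 + 19)/25) = 2.
  m_3 = 25*2 - 19 = 31, d_3 = (986 - 31^2)/25 = 25/25 = 1, a_3 = floor((31 + 31)/1) = 62.
  m_4 = 1*62 - 31 = 31, d_4 = (986 - 31^2)/1 = 25/1 = 25: (m_4, d_4) = (m_1, d_1) = (31, 25), so from here the quotients repeat a_1, ..., a_3; the period length is 3.
Hence the expansion of sqrt(986) is a_0 = 31 followed by the repeating block 2, 2, 62 (period 3).

[31; (2, 2, 62)]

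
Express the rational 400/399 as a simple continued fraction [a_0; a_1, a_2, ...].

[1; 399]

Run the Euclidean algorithm on 400 and 399; the successive quotients are the partial quotients a_0, a_1, ... (each step inverts the fractional part left over by the previous one):
  400 = 1*399 + 1, so a_0 = 1.
  399 = 399*1 + 0, so a_1 = 399.
The remainder reaches 0 after 2 divisions, so the expansion has 2 partial quotients, read off in order.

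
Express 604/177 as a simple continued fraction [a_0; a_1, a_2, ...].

Run the Euclidean algorithm on 604 and 177; the successive quotients are the partial quotients a_0, a_1, ... (each step inverts the fractional part left over by the previous one):
  604 = 3*177 + 73, so a_0 = 3.
  177 = 2*73 + 31, so a_1 = 2.
  73 = 2*31 + 11, so a_2 = 2.
  31 = 2*11 + 9, so a_3 = 2.
  11 = 1*9 + 2, so a_4 = 1.
  9 = 4*2 + 1, so a_5 = 4.
  2 = 2*1 + 0, so a_6 = 2.
The remainder reaches 0 after 7 divisions, so the expansion has 7 partial quotients, read off in order.

[3; 2, 2, 2, 1, 4, 2]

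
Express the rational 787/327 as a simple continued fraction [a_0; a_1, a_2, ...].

[2; 2, 2, 5, 1, 1, 5]

Run the Euclidean algorithm on 787 and 327; the successive quotients are the partial quotients a_0, a_1, ... (each step inverts the fractional part left over by the previous one):
  787 = 2*327 + 133, so a_0 = 2.
  327 = 2*133 + 61, so a_1 = 2.
  133 = 2*61 + 11, so a_2 = 2.
  61 = 5*11 + 6, so a_3 = 5.
  11 = 1*6 + 5, so a_4 = 1.
  6 = 1*5 + 1, so a_5 = 1.
  5 = 5*1 + 0, so a_6 = 5.
The remainder reaches 0 after 7 divisions, so the expansion has 7 partial quotients, read off in order.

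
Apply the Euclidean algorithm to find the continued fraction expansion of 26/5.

Run the Euclidean algorithm on 26 and 5; the successive quotients are the partial quotients a_0, a_1, ... (each step inverts the fractional part left over by the previous one):
  26 = 5*5 + 1, so a_0 = 5.
  5 = 5*1 + 0, so a_1 = 5.
The remainder reaches 0 after 2 divisions, so the expansion has 2 partial quotients, read off in order.

[5; 5]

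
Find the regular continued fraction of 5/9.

[0; 1, 1, 4]

Run the Euclidean algorithm on 5 and 9; the successive quotients are the partial quotients a_0, a_1, ... (each step inverts the fractional part left over by the previous one):
  5 = 0*9 + 5, so a_0 = 0.
  9 = 1*5 + 4, so a_1 = 1.
  5 = 1*4 + 1, so a_2 = 1.
  4 = 4*1 + 0, so a_3 = 4.
The remainder reaches 0 after 4 divisions, so the expansion has 4 partial quotients, read off in order.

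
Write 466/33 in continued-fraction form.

[14; 8, 4]

Run the Euclidean algorithm on 466 and 33; the successive quotients are the partial quotients a_0, a_1, ... (each step inverts the fractional part left over by the previous one):
  466 = 14*33 + 4, so a_0 = 14.
  33 = 8*4 + 1, so a_1 = 8.
  4 = 4*1 + 0, so a_2 = 4.
The remainder reaches 0 after 3 divisions, so the expansion has 3 partial quotients, read off in order.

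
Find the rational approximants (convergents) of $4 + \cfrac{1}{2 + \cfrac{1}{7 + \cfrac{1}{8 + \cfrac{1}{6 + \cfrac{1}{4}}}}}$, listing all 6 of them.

4/1, 9/2, 67/15, 545/122, 3337/747, 13893/3110

Using the convergent recurrence p_i = a_i*p_{i-1} + p_{i-2}, q_i = a_i*q_{i-1} + q_{i-2} with p_{-2}=0, p_{-1}=1, q_{-2}=1, q_{-1}=0:
  i=0: a_0=4, p_0 = 4*1 + 0 = 4, q_0 = 4*0 + 1 = 1.
  i=1: a_1=2, p_1 = 2*4 + 1 = 9, q_1 = 2*1 + 0 = 2.
  i=2: a_2=7, p_2 = 7*9 + 4 = 67, q_2 = 7*2 + 1 = 15.
  i=3: a_3=8, p_3 = 8*67 + 9 = 545, q_3 = 8*15 + 2 = 122.
  i=4: a_4=6, p_4 = 6*545 + 67 = 3337, q_4 = 6*122 + 15 = 747.
  i=5: a_5=4, p_5 = 4*3337 + 545 = 13893, q_5 = 4*747 + 122 = 3110.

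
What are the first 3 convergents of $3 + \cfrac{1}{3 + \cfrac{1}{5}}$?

Using the convergent recurrence p_i = a_i*p_{i-1} + p_{i-2}, q_i = a_i*q_{i-1} + q_{i-2} with p_{-2}=0, p_{-1}=1, q_{-2}=1, q_{-1}=0:
  i=0: a_0=3, p_0 = 3*1 + 0 = 3, q_0 = 3*0 + 1 = 1.
  i=1: a_1=3, p_1 = 3*3 + 1 = 10, q_1 = 3*1 + 0 = 3.
  i=2: a_2=5, p_2 = 5*10 + 3 = 53, q_2 = 5*3 + 1 = 16.

3/1, 10/3, 53/16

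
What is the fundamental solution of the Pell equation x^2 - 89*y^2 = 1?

(x, y) = (500001, 53000)

First expand sqrt(89) as a continued fraction. With x_i = (sqrt(89) + m_i)/d_i and (m_0, d_0) = (0, 1): a_0 = floor(sqrt(89)) = 9, since 9^2 = 81 <= 89 < 100 = 10^2.
Iterate m_{i+1} = d_i*a_i - m_i, d_{i+1} = (89 - m_{i+1}^2)/d_i, a_{i+1} = floor((a_0 + m_{i+1})/d_{i+1}):
  m_1 = 1*9 - 0 = 9, d_1 = (89 - 9^2)/1 = 8/1 = 8, a_1 = floor((9 + 9)/8) = 2.
  m_2 = 8*2 - 9 = 7, d_2 = (89 - 7^2)/8 = 40/8 = 5, a_2 = floor((9 + 7)/5) = 3.
  m_3 = 5*3 - 7 = 8, d_3 = (89 - 8^2)/5 = 25/5 = 5, a_3 = floor((9 + 8)/5) = 3.
  m_4 = 5*3 - 8 = 7, d_4 = (89 - 7^2)/5 = 40/5 = 8, a_4 = floor((9 + 7)/8) = 2.
  m_5 = 8*2 - 7 = 9, d_5 = (89 - 9^2)/8 = 8/8 = 1, a_5 = floor((9 + 9)/1) = 18.
  m_6 = 1*18 - 9 = 9, d_6 = (89 - 9^2)/1 = 8/1 = 8: (m_6, d_6) = (m_1, d_1) = (9, 8), so from here the quotients repeat a_1, ..., a_5; the period length is 5.
So sqrt(89) = [9; (2, 3, 3, 2, 18)] with period length k = 5.
k is odd, so (p_{k-1}, q_{k-1}) only solves x^2 - 89y^2 = -1 and the fundamental solution of x^2 - 89y^2 = 1 is (p_{2k-1}, q_{2k-1}) = (p_9, q_9); compute convergents through index 9, running through the period twice.
Convergents (p_i = a_i*p_{i-1} + p_{i-2}, q_i = a_i*q_{i-1} + q_{i-2} with p_{-2}=0, p_{-1}=1, q_{-2}=1, q_{-1}=0):
  i=0: a_0=9, p_0 = 9*1 + 0 = 9, q_0 = 9*0 + 1 = 1.
  i=1: a_1=2, p_1 = 2*9 + 1 = 19, q_1 = 2*1 + 0 = 2.
  i=2: a_2=3, p_2 = 3*19 + 9 = 66, q_2 = 3*2 + 1 = 7.
  i=3: a_3=3, p_3 = 3*66 + 19 = 217, q_3 = 3*7 + 2 = 23.
  i=4: a_4=2, p_4 = 2*217 + 66 = 500, q_4 = 2*23 + 7 = 53.
  i=5: a_5=18, p_5 = 18*500 + 217 = 9217, q_5 = 18*53 + 23 = 977.
  i=6: a_6=2, p_6 = 2*9217 + 500 = 18934, q_6 = 2*977 + 53 = 2007.
  i=7: a_7=3, p_7 = 3*18934 + 9217 = 66019, q_7 = 3*2007 + 977 = 6998.
  i=8: a_8=3, p_8 = 3*66019 + 18934 = 216991, q_8 = 3*6998 + 2007 = 23001.
  i=9: a_9=2, p_9 = 2*216991 + 66019 = 500001, q_9 = 2*23001 + 6998 = 53000.
Indeed p_4^2 - 89*q_4^2 = 250000 - 250001 = -1, not +1.
Check: 500001^2 - 89*53000^2 = 250001000001 - 250001000000 = 1, so (x, y) = (500001, 53000) solves the equation, and by the theorem it is the least positive solution.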